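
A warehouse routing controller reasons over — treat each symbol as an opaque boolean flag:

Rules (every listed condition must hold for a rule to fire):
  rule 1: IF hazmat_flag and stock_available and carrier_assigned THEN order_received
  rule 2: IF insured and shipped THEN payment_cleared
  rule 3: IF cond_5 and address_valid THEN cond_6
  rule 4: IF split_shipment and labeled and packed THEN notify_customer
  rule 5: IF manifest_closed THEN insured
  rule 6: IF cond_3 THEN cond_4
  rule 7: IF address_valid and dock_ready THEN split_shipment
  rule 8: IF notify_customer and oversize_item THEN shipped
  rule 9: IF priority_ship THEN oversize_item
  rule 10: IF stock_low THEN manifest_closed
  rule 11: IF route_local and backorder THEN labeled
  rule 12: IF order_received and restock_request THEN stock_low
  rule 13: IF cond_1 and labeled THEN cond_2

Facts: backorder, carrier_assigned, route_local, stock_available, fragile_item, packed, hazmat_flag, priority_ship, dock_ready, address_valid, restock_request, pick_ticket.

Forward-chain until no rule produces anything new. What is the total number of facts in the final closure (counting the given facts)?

Round 1: rule 1 [IF hazmat_flag and stock_available and carrier_assigned THEN order_received]; rule 7 [IF address_valid and dock_ready THEN split_shipment]; rule 9 [IF priority_ship THEN oversize_item]; rule 11 [IF route_local and backorder THEN labeled]. Adds order_received, split_shipment, oversize_item, labeled.
Round 2: rule 4 [IF split_shipment and labeled and packed THEN notify_customer]; rule 12 [IF order_received and restock_request THEN stock_low]. Adds notify_customer, stock_low.
Round 3: rule 8 [IF notify_customer and oversize_item THEN shipped]; rule 10 [IF stock_low THEN manifest_closed]. Adds shipped, manifest_closed.
Round 4: rule 5 [IF manifest_closed THEN insured]. Adds insured.
Round 5: rule 2 [IF insured and shipped THEN payment_cleared]. Adds payment_cleared.
Closure: {address_valid, backorder, carrier_assigned, dock_ready, fragile_item, hazmat_flag, insured, labeled, manifest_closed, notify_customer, order_received, oversize_item, packed, payment_cleared, pick_ticket, priority_ship, restock_request, route_local, shipped, split_shipment, stock_available, stock_low} — 22 facts.

22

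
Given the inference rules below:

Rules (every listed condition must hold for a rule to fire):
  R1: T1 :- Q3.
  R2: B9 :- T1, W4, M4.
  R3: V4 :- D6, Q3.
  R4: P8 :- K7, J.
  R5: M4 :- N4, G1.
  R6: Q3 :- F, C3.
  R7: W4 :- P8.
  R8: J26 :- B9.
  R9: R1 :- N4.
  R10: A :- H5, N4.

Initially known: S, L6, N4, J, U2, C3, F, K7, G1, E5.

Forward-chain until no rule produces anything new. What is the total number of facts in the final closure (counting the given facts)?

18

Round 1 fires R4, R5, R6, R9, giving P8, M4, Q3, R1.
Round 2 fires R1, R7, giving T1, W4.
Round 3 fires R2, giving B9.
Round 4 fires R8, giving J26.
Closure: {B9, C3, E5, F, G1, J, J26, K7, L6, M4, N4, P8, Q3, R1, S, T1, U2, W4} — 18 facts.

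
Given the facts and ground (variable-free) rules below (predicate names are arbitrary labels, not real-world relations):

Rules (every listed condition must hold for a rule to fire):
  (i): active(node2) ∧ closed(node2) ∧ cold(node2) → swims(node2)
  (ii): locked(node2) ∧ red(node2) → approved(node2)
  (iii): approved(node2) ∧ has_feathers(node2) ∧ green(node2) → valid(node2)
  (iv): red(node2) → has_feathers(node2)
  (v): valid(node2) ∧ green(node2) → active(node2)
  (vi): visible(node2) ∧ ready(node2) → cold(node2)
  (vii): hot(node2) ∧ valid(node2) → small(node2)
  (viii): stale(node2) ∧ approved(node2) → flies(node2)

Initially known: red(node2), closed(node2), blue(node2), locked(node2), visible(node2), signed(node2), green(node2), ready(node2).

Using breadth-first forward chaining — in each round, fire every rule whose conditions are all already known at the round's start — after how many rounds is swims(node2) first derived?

Round 1: (ii) [locked(node2) ∧ red(node2) → approved(node2)]; (iv) [red(node2) → has_feathers(node2)]; (vi) [visible(node2) ∧ ready(node2) → cold(node2)]. Adds approved(node2), has_feathers(node2), cold(node2).
Round 2: (iii) [approved(node2) ∧ has_feathers(node2) ∧ green(node2) → valid(node2)]. Adds valid(node2).
Round 3: (v) [valid(node2) ∧ green(node2) → active(node2)]. Adds active(node2).
Round 4: (i) [active(node2) ∧ closed(node2) ∧ cold(node2) → swims(node2)]. Adds swims(node2).
swims(node2) first appears in round 4.

4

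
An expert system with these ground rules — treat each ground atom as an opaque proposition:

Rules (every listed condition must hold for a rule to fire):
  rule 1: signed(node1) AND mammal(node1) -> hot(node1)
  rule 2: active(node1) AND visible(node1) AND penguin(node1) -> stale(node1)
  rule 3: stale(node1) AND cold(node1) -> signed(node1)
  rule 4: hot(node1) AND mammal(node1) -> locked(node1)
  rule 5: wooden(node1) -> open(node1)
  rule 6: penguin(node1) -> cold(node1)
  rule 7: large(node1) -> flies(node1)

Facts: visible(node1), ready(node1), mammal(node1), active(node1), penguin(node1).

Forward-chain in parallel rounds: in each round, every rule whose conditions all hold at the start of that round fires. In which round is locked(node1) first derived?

4

Round 1: rule 2 [active(node1) AND visible(node1) AND penguin(node1) -> stale(node1)]; rule 6 [penguin(node1) -> cold(node1)]. Adds stale(node1), cold(node1).
Round 2: rule 3 [stale(node1) AND cold(node1) -> signed(node1)]. Adds signed(node1).
Round 3: rule 1 [signed(node1) AND mammal(node1) -> hot(node1)]. Adds hot(node1).
Round 4: rule 4 [hot(node1) AND mammal(node1) -> locked(node1)]. Adds locked(node1).
locked(node1) first appears in round 4.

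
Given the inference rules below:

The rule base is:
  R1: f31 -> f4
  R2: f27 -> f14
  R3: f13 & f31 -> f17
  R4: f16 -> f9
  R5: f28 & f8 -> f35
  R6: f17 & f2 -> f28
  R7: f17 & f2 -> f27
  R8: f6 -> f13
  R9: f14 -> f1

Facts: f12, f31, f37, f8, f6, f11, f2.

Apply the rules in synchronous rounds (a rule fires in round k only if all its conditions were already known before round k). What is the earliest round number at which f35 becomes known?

4

Round 1: R1 [f31 -> f4]; R8 [f6 -> f13]. Adds f4, f13.
Round 2: R3 [f13 & f31 -> f17]. Adds f17.
Round 3: R6 [f17 & f2 -> f28]; R7 [f17 & f2 -> f27]. Adds f28, f27.
Round 4: R2 [f27 -> f14]; R5 [f28 & f8 -> f35]. Adds f14, f35.
f35 first appears in round 4.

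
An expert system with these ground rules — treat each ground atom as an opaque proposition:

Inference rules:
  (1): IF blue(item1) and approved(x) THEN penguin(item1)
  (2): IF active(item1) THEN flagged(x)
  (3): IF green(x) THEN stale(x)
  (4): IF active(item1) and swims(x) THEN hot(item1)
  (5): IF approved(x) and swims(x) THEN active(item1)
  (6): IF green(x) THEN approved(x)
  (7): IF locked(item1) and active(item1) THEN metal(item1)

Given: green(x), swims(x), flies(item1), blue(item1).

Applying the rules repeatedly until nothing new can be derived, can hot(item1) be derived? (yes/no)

Round 1: (3) [IF green(x) THEN stale(x)]; (6) [IF green(x) THEN approved(x)]. Adds stale(x), approved(x).
Round 2: (1) [IF blue(item1) and approved(x) THEN penguin(item1)]; (5) [IF approved(x) and swims(x) THEN active(item1)]. Adds penguin(item1), active(item1).
Round 3: (2) [IF active(item1) THEN flagged(x)]; (4) [IF active(item1) and swims(x) THEN hot(item1)]. Adds flagged(x), hot(item1).
hot(item1) appears in round 3, so it is derivable.

yes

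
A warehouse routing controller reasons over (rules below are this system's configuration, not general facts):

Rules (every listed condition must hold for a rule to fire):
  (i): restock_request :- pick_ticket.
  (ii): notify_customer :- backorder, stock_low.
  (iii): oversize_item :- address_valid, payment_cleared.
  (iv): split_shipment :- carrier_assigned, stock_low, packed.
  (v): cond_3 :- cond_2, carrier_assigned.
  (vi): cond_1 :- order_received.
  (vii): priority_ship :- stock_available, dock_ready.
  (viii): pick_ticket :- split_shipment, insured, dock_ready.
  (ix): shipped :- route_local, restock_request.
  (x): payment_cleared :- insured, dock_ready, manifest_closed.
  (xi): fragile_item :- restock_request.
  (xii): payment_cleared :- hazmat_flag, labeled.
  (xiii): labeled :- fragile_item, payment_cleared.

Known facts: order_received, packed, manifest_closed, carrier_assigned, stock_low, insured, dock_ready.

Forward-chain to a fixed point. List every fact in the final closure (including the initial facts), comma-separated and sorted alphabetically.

[1] (iv) [split_shipment :- carrier_assigned, stock_low, packed.]; (vi) [cond_1 :- order_received.]; (x) [payment_cleared :- insured, dock_ready, manifest_closed.]. ⇒ new: split_shipment, cond_1, payment_cleared.
[2] (viii) [pick_ticket :- split_shipment, insured, dock_ready.]. ⇒ new: pick_ticket.
[3] (i) [restock_request :- pick_ticket.]. ⇒ new: restock_request.
[4] (xi) [fragile_item :- restock_request.]. ⇒ new: fragile_item.
[5] (xiii) [labeled :- fragile_item, payment_cleared.]. ⇒ new: labeled.

carrier_assigned, cond_1, dock_ready, fragile_item, insured, labeled, manifest_closed, order_received, packed, payment_cleared, pick_ticket, restock_request, split_shipment, stock_low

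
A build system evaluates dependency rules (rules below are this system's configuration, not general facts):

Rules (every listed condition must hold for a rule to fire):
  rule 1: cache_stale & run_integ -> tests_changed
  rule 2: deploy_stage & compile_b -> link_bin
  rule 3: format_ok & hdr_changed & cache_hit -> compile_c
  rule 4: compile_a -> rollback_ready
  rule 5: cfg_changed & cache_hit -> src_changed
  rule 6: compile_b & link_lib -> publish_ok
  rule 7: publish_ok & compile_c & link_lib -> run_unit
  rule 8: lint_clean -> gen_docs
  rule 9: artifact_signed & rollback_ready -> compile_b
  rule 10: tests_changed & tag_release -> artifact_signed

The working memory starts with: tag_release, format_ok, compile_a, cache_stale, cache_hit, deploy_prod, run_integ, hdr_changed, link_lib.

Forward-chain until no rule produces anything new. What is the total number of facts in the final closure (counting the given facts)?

Round 1: rule 1 [cache_stale & run_integ -> tests_changed]; rule 3 [format_ok & hdr_changed & cache_hit -> compile_c]; rule 4 [compile_a -> rollback_ready]. Adds tests_changed, compile_c, rollback_ready.
Round 2: rule 10 [tests_changed & tag_release -> artifact_signed]. Adds artifact_signed.
Round 3: rule 9 [artifact_signed & rollback_ready -> compile_b]. Adds compile_b.
Round 4: rule 6 [compile_b & link_lib -> publish_ok]. Adds publish_ok.
Round 5: rule 7 [publish_ok & compile_c & link_lib -> run_unit]. Adds run_unit.
Closure: {artifact_signed, cache_hit, cache_stale, compile_a, compile_b, compile_c, deploy_prod, format_ok, hdr_changed, link_lib, publish_ok, rollback_ready, run_integ, run_unit, tag_release, tests_changed} — 16 facts.

16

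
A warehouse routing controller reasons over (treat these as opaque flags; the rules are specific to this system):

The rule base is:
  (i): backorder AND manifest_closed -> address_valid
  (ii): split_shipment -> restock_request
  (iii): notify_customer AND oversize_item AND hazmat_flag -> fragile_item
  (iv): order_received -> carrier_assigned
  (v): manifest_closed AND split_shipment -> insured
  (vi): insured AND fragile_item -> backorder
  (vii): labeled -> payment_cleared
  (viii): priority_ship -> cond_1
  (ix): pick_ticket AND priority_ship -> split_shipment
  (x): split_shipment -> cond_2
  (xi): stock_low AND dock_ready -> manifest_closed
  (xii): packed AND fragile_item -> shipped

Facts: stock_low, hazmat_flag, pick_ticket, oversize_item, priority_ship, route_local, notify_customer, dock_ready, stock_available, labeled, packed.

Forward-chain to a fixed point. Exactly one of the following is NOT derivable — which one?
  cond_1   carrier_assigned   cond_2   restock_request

carrier_assigned

Round 1 — (iii), (vii), (viii), (ix), (xi), derive fragile_item, payment_cleared, cond_1, split_shipment, manifest_closed.
Round 2 — (ii), (v), (x), (xii), derive restock_request, insured, cond_2, shipped.
Round 3 — (vi), derive backorder.
Round 4 — (i), derive address_valid.
Derived: cond_1 (round 1), restock_request (round 2), cond_2 (round 2). carrier_assigned never appears in any round.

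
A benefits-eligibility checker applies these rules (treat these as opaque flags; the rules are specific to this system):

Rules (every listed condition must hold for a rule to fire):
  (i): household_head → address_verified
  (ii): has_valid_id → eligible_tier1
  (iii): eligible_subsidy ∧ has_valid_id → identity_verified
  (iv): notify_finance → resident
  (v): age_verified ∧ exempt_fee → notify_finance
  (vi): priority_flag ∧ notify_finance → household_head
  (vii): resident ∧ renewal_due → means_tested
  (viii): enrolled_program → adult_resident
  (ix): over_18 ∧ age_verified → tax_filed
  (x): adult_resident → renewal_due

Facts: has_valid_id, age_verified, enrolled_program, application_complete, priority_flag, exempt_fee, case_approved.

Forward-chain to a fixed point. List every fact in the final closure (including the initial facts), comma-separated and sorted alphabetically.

address_verified, adult_resident, age_verified, application_complete, case_approved, eligible_tier1, enrolled_program, exempt_fee, has_valid_id, household_head, means_tested, notify_finance, priority_flag, renewal_due, resident

Round 1 — (ii), (v), (viii), derive eligible_tier1, notify_finance, adult_resident.
Round 2 — (iv), (vi), (x), derive resident, household_head, renewal_due.
Round 3 — (i), (vii), derive address_verified, means_tested.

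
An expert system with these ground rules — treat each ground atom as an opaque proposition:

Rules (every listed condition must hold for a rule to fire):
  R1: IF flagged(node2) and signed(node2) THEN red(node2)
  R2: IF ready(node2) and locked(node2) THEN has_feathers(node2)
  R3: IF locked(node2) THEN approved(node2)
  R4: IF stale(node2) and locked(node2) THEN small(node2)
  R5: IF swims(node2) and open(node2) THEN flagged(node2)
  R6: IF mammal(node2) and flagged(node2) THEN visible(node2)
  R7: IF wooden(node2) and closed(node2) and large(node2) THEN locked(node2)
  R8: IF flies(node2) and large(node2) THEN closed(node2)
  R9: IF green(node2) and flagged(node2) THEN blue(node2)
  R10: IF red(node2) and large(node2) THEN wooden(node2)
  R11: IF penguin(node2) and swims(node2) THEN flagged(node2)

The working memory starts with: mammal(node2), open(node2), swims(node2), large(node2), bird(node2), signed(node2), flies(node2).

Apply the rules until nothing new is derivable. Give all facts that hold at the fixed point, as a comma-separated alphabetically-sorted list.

approved(node2), bird(node2), closed(node2), flagged(node2), flies(node2), large(node2), locked(node2), mammal(node2), open(node2), red(node2), signed(node2), swims(node2), visible(node2), wooden(node2)

Round 1 — R5, R8, derive flagged(node2), closed(node2).
Round 2 — R1, R6, derive red(node2), visible(node2).
Round 3 — R10, derive wooden(node2).
Round 4 — R7, derive locked(node2).
Round 5 — R3, derive approved(node2).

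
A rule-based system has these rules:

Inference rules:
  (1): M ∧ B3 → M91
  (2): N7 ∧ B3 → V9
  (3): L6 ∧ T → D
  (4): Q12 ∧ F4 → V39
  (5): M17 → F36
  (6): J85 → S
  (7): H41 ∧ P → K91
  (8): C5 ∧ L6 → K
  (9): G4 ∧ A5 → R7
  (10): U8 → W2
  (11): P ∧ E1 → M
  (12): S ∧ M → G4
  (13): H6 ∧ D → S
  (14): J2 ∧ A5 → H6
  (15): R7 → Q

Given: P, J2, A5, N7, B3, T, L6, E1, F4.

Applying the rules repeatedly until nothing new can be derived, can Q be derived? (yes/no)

yes

Round 1: (2) [N7 ∧ B3 → V9]; (3) [L6 ∧ T → D]; (11) [P ∧ E1 → M]; (14) [J2 ∧ A5 → H6]. New: V9, D, M, H6.
Round 2: (1) [M ∧ B3 → M91]; (13) [H6 ∧ D → S]. New: M91, S.
Round 3: (12) [S ∧ M → G4]. New: G4.
Round 4: (9) [G4 ∧ A5 → R7]. New: R7.
Round 5: (15) [R7 → Q]. New: Q.
Q appears in round 5, so it is derivable.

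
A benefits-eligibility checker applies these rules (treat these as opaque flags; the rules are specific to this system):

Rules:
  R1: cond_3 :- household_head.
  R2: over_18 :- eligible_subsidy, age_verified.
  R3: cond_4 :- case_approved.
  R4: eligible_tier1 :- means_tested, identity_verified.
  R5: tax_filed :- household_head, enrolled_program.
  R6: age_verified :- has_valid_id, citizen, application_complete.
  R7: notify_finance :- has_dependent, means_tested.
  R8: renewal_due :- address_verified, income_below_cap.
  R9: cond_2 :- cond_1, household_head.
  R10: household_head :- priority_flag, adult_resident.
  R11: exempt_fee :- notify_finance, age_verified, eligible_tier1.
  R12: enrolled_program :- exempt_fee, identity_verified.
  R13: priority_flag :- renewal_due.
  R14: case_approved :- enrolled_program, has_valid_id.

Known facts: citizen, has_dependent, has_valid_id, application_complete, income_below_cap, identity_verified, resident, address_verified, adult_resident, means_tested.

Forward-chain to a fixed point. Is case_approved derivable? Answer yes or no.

Round 1 — R4, R6, R7, R8, derive eligible_tier1, age_verified, notify_finance, renewal_due.
Round 2 — R11, R13, derive exempt_fee, priority_flag.
Round 3 — R10, R12, derive household_head, enrolled_program.
Round 4 — R1, R5, R14, derive cond_3, tax_filed, case_approved.
Round 5 — R3, derive cond_4.
case_approved appears in round 4, so it is derivable.

yes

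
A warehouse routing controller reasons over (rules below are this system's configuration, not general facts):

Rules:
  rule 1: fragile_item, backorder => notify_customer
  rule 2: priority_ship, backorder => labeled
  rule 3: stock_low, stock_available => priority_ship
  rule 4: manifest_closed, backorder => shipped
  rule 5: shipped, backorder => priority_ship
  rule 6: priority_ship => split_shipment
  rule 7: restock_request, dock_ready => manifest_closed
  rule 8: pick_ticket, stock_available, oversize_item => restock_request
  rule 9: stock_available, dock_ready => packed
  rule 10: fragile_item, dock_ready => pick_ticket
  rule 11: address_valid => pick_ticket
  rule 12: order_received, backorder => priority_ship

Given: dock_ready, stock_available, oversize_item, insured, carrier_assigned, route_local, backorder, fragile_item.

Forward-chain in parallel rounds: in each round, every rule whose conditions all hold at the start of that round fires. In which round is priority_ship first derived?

5

Round 1 fires rule 1, rule 9, rule 10, giving notify_customer, packed, pick_ticket.
Round 2 fires rule 8, giving restock_request.
Round 3 fires rule 7, giving manifest_closed.
Round 4 fires rule 4, giving shipped.
Round 5 fires rule 5, giving priority_ship.
priority_ship first appears in round 5.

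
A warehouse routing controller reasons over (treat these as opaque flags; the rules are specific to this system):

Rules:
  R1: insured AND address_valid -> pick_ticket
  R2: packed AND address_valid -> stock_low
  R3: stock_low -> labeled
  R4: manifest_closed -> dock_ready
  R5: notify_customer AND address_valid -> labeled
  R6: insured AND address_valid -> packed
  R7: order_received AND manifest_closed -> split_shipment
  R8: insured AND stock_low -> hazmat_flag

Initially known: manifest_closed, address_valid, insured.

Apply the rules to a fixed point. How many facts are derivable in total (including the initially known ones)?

9

Round 1 fires R1, R4, R6, giving pick_ticket, dock_ready, packed.
Round 2 fires R2, giving stock_low.
Round 3 fires R3, R8, giving labeled, hazmat_flag.
Closure: {address_valid, dock_ready, hazmat_flag, insured, labeled, manifest_closed, packed, pick_ticket, stock_low} — 9 facts.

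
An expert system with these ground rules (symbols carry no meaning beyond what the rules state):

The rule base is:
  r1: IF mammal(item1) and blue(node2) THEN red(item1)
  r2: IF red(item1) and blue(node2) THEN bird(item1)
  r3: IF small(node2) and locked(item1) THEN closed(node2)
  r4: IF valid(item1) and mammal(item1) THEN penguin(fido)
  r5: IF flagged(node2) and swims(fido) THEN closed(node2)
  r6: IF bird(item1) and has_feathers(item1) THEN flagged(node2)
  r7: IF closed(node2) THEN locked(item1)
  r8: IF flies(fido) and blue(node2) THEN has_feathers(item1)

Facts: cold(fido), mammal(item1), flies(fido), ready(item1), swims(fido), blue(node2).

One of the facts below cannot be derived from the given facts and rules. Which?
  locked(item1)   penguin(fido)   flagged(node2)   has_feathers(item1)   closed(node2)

penguin(fido)

Round 1: r1 [IF mammal(item1) and blue(node2) THEN red(item1)]; r8 [IF flies(fido) and blue(node2) THEN has_feathers(item1)]. Adds red(item1), has_feathers(item1).
Round 2: r2 [IF red(item1) and blue(node2) THEN bird(item1)]. Adds bird(item1).
Round 3: r6 [IF bird(item1) and has_feathers(item1) THEN flagged(node2)]. Adds flagged(node2).
Round 4: r5 [IF flagged(node2) and swims(fido) THEN closed(node2)]. Adds closed(node2).
Round 5: r7 [IF closed(node2) THEN locked(item1)]. Adds locked(item1).
Derived: flagged(node2) (round 3), closed(node2) (round 4), locked(item1) (round 5), has_feathers(item1) (round 1). penguin(fido) never appears in any round.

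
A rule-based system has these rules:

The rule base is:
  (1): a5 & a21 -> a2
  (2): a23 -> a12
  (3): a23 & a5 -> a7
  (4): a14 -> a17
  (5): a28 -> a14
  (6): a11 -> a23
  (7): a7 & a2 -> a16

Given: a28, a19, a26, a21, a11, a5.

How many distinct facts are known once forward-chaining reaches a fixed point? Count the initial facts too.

Round 1: (1) [a5 & a21 -> a2]; (5) [a28 -> a14]; (6) [a11 -> a23]. Adds a2, a14, a23.
Round 2: (2) [a23 -> a12]; (3) [a23 & a5 -> a7]; (4) [a14 -> a17]. Adds a12, a7, a17.
Round 3: (7) [a7 & a2 -> a16]. Adds a16.
Closure: {a11, a12, a14, a16, a17, a19, a2, a21, a23, a26, a28, a5, a7} — 13 facts.

13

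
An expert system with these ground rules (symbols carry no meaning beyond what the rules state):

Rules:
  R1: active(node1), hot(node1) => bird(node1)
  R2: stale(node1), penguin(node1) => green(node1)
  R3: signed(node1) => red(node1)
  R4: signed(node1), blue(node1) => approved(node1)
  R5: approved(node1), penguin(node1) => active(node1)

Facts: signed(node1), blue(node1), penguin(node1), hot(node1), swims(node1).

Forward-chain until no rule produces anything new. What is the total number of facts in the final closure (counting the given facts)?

[1] R3 [signed(node1) => red(node1)]; R4 [signed(node1), blue(node1) => approved(node1)]. ⇒ new: red(node1), approved(node1).
[2] R5 [approved(node1), penguin(node1) => active(node1)]. ⇒ new: active(node1).
[3] R1 [active(node1), hot(node1) => bird(node1)]. ⇒ new: bird(node1).
Closure: {active(node1), approved(node1), bird(node1), blue(node1), hot(node1), penguin(node1), red(node1), signed(node1), swims(node1)} — 9 facts.

9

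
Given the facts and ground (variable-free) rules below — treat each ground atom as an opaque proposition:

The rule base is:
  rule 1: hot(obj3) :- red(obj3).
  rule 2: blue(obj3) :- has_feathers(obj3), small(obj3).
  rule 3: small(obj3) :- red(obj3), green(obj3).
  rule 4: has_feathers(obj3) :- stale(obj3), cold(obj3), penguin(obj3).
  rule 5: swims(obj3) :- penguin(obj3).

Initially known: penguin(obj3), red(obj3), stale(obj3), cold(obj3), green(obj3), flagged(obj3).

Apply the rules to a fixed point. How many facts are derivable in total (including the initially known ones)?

Round 1: rule 1 [hot(obj3) :- red(obj3).]; rule 3 [small(obj3) :- red(obj3), green(obj3).]; rule 4 [has_feathers(obj3) :- stale(obj3), cold(obj3), penguin(obj3).]; rule 5 [swims(obj3) :- penguin(obj3).]. New: hot(obj3), small(obj3), has_feathers(obj3), swims(obj3).
Round 2: rule 2 [blue(obj3) :- has_feathers(obj3), small(obj3).]. New: blue(obj3).
Closure: {blue(obj3), cold(obj3), flagged(obj3), green(obj3), has_feathers(obj3), hot(obj3), penguin(obj3), red(obj3), small(obj3), stale(obj3), swims(obj3)} — 11 facts.

11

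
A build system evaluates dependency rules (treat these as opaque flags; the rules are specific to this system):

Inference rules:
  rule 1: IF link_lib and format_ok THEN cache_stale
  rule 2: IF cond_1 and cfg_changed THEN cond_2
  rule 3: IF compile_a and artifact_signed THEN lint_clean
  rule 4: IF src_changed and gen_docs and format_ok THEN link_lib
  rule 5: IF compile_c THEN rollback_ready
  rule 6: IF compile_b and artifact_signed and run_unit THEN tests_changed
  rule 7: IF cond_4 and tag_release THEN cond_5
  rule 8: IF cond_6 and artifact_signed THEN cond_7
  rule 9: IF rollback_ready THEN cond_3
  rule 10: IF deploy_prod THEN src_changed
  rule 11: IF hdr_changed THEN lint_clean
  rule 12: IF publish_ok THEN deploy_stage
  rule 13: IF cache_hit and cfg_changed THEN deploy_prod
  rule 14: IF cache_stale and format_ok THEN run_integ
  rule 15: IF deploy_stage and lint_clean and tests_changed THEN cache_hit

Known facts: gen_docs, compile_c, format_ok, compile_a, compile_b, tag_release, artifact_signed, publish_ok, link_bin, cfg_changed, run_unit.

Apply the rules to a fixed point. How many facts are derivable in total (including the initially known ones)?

Round 1: rule 3 [IF compile_a and artifact_signed THEN lint_clean]; rule 5 [IF compile_c THEN rollback_ready]; rule 6 [IF compile_b and artifact_signed and run_unit THEN tests_changed]; rule 12 [IF publish_ok THEN deploy_stage]. Adds lint_clean, rollback_ready, tests_changed, deploy_stage.
Round 2: rule 9 [IF rollback_ready THEN cond_3]; rule 15 [IF deploy_stage and lint_clean and tests_changed THEN cache_hit]. Adds cond_3, cache_hit.
Round 3: rule 13 [IF cache_hit and cfg_changed THEN deploy_prod]. Adds deploy_prod.
Round 4: rule 10 [IF deploy_prod THEN src_changed]. Adds src_changed.
Round 5: rule 4 [IF src_changed and gen_docs and format_ok THEN link_lib]. Adds link_lib.
Round 6: rule 1 [IF link_lib and format_ok THEN cache_stale]. Adds cache_stale.
Round 7: rule 14 [IF cache_stale and format_ok THEN run_integ]. Adds run_integ.
Closure: {artifact_signed, cache_hit, cache_stale, cfg_changed, compile_a, compile_b, compile_c, cond_3, deploy_prod, deploy_stage, format_ok, gen_docs, link_bin, link_lib, lint_clean, publish_ok, rollback_ready, run_integ, run_unit, src_changed, tag_release, tests_changed} — 22 facts.

22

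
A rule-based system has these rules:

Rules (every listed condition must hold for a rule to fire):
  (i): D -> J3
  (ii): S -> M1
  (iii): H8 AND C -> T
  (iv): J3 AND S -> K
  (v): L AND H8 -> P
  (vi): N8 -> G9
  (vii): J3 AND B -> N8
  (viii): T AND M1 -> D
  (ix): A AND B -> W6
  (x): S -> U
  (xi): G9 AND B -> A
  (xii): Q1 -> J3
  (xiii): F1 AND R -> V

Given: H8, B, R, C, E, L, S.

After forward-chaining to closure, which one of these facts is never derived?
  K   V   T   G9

Round 1 fires (ii), (iii), (v), (x), giving M1, T, P, U.
Round 2 fires (viii), giving D.
Round 3 fires (i), giving J3.
Round 4 fires (iv), (vii), giving K, N8.
Round 5 fires (vi), giving G9.
Round 6 fires (xi), giving A.
Round 7 fires (ix), giving W6.
Derived: T (round 1), K (round 4), G9 (round 5). V never appears in any round.

V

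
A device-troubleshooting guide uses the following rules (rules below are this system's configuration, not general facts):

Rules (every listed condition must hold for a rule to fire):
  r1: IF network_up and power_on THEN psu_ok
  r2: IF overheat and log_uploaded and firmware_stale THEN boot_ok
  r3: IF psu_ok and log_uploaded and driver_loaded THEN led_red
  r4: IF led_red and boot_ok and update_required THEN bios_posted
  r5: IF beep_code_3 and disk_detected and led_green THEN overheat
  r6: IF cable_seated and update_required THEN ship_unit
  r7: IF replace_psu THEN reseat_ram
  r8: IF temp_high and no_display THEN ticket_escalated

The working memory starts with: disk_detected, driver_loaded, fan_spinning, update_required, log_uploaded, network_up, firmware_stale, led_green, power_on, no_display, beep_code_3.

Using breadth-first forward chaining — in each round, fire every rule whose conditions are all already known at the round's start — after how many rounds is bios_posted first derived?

Round 1 fires r1, r5, giving psu_ok, overheat.
Round 2 fires r2, r3, giving boot_ok, led_red.
Round 3 fires r4, giving bios_posted.
bios_posted first appears in round 3.

3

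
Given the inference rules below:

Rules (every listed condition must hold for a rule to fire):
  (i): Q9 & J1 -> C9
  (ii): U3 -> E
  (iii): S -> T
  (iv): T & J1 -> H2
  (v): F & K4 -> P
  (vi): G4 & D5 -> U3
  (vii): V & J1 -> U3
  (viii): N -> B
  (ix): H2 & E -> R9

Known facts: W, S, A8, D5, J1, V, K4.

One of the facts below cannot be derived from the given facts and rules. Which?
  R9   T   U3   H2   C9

C9

Round 1: (iii) [S -> T]; (vii) [V & J1 -> U3]. New: T, U3.
Round 2: (ii) [U3 -> E]; (iv) [T & J1 -> H2]. New: E, H2.
Round 3: (ix) [H2 & E -> R9]. New: R9.
Derived: R9 (round 3), H2 (round 2), T (round 1), U3 (round 1). C9 never appears in any round.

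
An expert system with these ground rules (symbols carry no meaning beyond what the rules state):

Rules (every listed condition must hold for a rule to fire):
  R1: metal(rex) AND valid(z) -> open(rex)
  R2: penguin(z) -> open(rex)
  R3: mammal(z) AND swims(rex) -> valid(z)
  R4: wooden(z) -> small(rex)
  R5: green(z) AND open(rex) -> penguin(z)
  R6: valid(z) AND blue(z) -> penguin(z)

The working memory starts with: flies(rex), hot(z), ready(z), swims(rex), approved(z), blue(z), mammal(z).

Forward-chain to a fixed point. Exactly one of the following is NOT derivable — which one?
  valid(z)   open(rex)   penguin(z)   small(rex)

small(rex)

Round 1 fires R3, giving valid(z).
Round 2 fires R6, giving penguin(z).
Round 3 fires R2, giving open(rex).
Derived: open(rex) (round 3), valid(z) (round 1), penguin(z) (round 2). small(rex) never appears in any round.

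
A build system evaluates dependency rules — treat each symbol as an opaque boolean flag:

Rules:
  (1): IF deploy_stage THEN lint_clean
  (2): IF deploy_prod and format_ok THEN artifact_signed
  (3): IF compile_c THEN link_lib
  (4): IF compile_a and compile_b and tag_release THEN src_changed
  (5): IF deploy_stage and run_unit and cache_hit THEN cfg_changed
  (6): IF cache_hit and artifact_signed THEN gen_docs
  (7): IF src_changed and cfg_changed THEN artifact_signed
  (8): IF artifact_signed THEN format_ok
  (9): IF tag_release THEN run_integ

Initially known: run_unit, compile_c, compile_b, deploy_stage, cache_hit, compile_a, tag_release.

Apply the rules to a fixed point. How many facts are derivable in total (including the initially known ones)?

15

Round 1: (1) [IF deploy_stage THEN lint_clean]; (3) [IF compile_c THEN link_lib]; (4) [IF compile_a and compile_b and tag_release THEN src_changed]; (5) [IF deploy_stage and run_unit and cache_hit THEN cfg_changed]; (9) [IF tag_release THEN run_integ]. New: lint_clean, link_lib, src_changed, cfg_changed, run_integ.
Round 2: (7) [IF src_changed and cfg_changed THEN artifact_signed]. New: artifact_signed.
Round 3: (6) [IF cache_hit and artifact_signed THEN gen_docs]; (8) [IF artifact_signed THEN format_ok]. New: gen_docs, format_ok.
Closure: {artifact_signed, cache_hit, cfg_changed, compile_a, compile_b, compile_c, deploy_stage, format_ok, gen_docs, link_lib, lint_clean, run_integ, run_unit, src_changed, tag_release} — 15 facts.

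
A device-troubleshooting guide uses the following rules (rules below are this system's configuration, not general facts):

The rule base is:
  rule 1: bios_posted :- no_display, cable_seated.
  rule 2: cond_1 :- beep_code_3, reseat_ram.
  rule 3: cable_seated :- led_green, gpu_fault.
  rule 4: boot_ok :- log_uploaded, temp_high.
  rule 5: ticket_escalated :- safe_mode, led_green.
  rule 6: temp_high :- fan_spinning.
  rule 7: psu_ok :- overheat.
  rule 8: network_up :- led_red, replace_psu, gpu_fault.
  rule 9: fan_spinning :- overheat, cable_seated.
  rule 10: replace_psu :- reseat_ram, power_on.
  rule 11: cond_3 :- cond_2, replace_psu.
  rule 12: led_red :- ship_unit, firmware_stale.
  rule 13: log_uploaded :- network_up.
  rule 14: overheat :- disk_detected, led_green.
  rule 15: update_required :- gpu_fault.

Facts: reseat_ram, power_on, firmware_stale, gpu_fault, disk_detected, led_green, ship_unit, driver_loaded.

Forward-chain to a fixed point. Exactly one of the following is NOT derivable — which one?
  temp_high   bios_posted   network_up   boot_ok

Round 1 — rule 3, rule 10, rule 12, rule 14, rule 15, derive cable_seated, replace_psu, led_red, overheat, update_required.
Round 2 — rule 7, rule 8, rule 9, derive psu_ok, network_up, fan_spinning.
Round 3 — rule 6, rule 13, derive temp_high, log_uploaded.
Round 4 — rule 4, derive boot_ok.
Derived: network_up (round 2), temp_high (round 3), boot_ok (round 4). bios_posted never appears in any round.

bios_posted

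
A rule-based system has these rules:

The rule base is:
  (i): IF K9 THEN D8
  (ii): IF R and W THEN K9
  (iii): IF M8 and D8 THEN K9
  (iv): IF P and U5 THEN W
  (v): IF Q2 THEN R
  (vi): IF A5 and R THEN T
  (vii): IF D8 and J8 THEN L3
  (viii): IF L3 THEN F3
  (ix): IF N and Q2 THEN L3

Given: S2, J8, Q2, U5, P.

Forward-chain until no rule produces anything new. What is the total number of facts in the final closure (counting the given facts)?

11

Round 1 fires (iv), (v), giving W, R.
Round 2 fires (ii), giving K9.
Round 3 fires (i), giving D8.
Round 4 fires (vii), giving L3.
Round 5 fires (viii), giving F3.
Closure: {D8, F3, J8, K9, L3, P, Q2, R, S2, U5, W} — 11 facts.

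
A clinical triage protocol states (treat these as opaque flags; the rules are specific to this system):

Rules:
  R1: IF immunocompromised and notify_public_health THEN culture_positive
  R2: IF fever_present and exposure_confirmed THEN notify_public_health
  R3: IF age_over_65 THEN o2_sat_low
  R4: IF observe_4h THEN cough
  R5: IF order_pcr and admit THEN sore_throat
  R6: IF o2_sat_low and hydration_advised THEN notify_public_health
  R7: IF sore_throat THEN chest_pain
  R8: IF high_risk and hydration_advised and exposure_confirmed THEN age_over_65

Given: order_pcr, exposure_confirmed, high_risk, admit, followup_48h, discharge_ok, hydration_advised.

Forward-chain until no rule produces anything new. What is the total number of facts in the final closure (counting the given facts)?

[1] R5 [IF order_pcr and admit THEN sore_throat]; R8 [IF high_risk and hydration_advised and exposure_confirmed THEN age_over_65]. ⇒ new: sore_throat, age_over_65.
[2] R3 [IF age_over_65 THEN o2_sat_low]; R7 [IF sore_throat THEN chest_pain]. ⇒ new: o2_sat_low, chest_pain.
[3] R6 [IF o2_sat_low and hydration_advised THEN notify_public_health]. ⇒ new: notify_public_health.
Closure: {admit, age_over_65, chest_pain, discharge_ok, exposure_confirmed, followup_48h, high_risk, hydration_advised, notify_public_health, o2_sat_low, order_pcr, sore_throat} — 12 facts.

12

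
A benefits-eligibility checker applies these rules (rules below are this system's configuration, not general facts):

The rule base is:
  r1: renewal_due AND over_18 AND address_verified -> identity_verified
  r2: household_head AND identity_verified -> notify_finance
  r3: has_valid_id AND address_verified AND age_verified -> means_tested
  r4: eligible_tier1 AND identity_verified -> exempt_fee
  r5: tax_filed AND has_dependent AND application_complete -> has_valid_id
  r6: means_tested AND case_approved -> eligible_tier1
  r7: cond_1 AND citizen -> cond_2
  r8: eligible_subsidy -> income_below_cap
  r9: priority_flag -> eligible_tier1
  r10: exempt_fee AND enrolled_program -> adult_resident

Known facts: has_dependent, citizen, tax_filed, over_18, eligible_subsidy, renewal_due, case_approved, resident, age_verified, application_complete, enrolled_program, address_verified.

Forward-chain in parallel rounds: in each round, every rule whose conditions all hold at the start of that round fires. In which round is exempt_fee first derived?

4

Round 1 — r1, r5, r8, derive identity_verified, has_valid_id, income_below_cap.
Round 2 — r3, derive means_tested.
Round 3 — r6, derive eligible_tier1.
Round 4 — r4, derive exempt_fee.
exempt_fee first appears in round 4.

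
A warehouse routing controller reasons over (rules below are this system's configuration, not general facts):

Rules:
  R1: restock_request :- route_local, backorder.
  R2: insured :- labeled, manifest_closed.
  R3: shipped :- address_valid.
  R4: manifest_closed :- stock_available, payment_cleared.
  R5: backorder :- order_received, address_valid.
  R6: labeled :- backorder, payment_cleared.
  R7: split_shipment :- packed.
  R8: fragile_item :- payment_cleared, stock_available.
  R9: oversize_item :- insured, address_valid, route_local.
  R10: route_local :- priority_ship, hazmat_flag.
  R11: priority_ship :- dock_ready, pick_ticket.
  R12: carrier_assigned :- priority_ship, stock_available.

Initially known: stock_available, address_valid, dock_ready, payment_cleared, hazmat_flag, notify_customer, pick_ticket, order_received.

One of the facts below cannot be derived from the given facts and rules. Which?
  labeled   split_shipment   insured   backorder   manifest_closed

Round 1: R3 [shipped :- address_valid.]; R4 [manifest_closed :- stock_available, payment_cleared.]; R5 [backorder :- order_received, address_valid.]; R8 [fragile_item :- payment_cleared, stock_available.]; R11 [priority_ship :- dock_ready, pick_ticket.]. New: shipped, manifest_closed, backorder, fragile_item, priority_ship.
Round 2: R6 [labeled :- backorder, payment_cleared.]; R10 [route_local :- priority_ship, hazmat_flag.]; R12 [carrier_assigned :- priority_ship, stock_available.]. New: labeled, route_local, carrier_assigned.
Round 3: R1 [restock_request :- route_local, backorder.]; R2 [insured :- labeled, manifest_closed.]. New: restock_request, insured.
Round 4: R9 [oversize_item :- insured, address_valid, route_local.]. New: oversize_item.
Derived: labeled (round 2), backorder (round 1), manifest_closed (round 1), insured (round 3). split_shipment never appears in any round.

split_shipment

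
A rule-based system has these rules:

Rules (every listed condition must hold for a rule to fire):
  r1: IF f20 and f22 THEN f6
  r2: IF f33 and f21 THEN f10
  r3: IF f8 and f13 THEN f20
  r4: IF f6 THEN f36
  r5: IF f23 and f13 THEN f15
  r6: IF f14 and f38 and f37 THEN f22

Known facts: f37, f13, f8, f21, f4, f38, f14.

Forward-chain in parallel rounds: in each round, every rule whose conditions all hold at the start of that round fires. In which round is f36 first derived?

Round 1: r3 [IF f8 and f13 THEN f20]; r6 [IF f14 and f38 and f37 THEN f22]. Adds f20, f22.
Round 2: r1 [IF f20 and f22 THEN f6]. Adds f6.
Round 3: r4 [IF f6 THEN f36]. Adds f36.
f36 first appears in round 3.

3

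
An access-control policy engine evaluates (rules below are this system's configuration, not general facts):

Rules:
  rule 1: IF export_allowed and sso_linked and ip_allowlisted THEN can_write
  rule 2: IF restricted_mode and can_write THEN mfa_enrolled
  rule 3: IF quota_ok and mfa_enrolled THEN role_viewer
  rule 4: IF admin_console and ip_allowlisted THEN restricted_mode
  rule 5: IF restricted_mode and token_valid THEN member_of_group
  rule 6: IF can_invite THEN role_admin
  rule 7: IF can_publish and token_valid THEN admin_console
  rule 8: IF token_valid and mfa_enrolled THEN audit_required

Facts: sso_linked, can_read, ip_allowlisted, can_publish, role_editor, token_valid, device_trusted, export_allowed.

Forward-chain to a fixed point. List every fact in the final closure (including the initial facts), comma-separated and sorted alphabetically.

admin_console, audit_required, can_publish, can_read, can_write, device_trusted, export_allowed, ip_allowlisted, member_of_group, mfa_enrolled, restricted_mode, role_editor, sso_linked, token_valid

Round 1: rule 1 [IF export_allowed and sso_linked and ip_allowlisted THEN can_write]; rule 7 [IF can_publish and token_valid THEN admin_console]. Adds can_write, admin_console.
Round 2: rule 4 [IF admin_console and ip_allowlisted THEN restricted_mode]. Adds restricted_mode.
Round 3: rule 2 [IF restricted_mode and can_write THEN mfa_enrolled]; rule 5 [IF restricted_mode and token_valid THEN member_of_group]. Adds mfa_enrolled, member_of_group.
Round 4: rule 8 [IF token_valid and mfa_enrolled THEN audit_required]. Adds audit_required.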